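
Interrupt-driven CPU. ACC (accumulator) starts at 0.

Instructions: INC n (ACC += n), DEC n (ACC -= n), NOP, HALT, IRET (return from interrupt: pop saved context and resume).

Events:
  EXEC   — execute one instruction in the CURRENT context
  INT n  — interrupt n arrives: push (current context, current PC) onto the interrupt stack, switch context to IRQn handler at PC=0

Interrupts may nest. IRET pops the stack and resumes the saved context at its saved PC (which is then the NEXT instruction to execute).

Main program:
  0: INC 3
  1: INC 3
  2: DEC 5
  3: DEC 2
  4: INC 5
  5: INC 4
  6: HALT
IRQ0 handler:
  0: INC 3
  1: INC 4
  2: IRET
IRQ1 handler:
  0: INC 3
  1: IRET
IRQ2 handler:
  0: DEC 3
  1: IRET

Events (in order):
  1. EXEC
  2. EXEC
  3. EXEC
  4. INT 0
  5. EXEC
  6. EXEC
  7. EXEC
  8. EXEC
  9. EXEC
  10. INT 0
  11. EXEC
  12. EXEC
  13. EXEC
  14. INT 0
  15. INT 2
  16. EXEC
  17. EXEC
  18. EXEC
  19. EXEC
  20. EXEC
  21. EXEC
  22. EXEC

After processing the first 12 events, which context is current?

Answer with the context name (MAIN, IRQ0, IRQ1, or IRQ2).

Event 1 (EXEC): [MAIN] PC=0: INC 3 -> ACC=3
Event 2 (EXEC): [MAIN] PC=1: INC 3 -> ACC=6
Event 3 (EXEC): [MAIN] PC=2: DEC 5 -> ACC=1
Event 4 (INT 0): INT 0 arrives: push (MAIN, PC=3), enter IRQ0 at PC=0 (depth now 1)
Event 5 (EXEC): [IRQ0] PC=0: INC 3 -> ACC=4
Event 6 (EXEC): [IRQ0] PC=1: INC 4 -> ACC=8
Event 7 (EXEC): [IRQ0] PC=2: IRET -> resume MAIN at PC=3 (depth now 0)
Event 8 (EXEC): [MAIN] PC=3: DEC 2 -> ACC=6
Event 9 (EXEC): [MAIN] PC=4: INC 5 -> ACC=11
Event 10 (INT 0): INT 0 arrives: push (MAIN, PC=5), enter IRQ0 at PC=0 (depth now 1)
Event 11 (EXEC): [IRQ0] PC=0: INC 3 -> ACC=14
Event 12 (EXEC): [IRQ0] PC=1: INC 4 -> ACC=18

Answer: IRQ0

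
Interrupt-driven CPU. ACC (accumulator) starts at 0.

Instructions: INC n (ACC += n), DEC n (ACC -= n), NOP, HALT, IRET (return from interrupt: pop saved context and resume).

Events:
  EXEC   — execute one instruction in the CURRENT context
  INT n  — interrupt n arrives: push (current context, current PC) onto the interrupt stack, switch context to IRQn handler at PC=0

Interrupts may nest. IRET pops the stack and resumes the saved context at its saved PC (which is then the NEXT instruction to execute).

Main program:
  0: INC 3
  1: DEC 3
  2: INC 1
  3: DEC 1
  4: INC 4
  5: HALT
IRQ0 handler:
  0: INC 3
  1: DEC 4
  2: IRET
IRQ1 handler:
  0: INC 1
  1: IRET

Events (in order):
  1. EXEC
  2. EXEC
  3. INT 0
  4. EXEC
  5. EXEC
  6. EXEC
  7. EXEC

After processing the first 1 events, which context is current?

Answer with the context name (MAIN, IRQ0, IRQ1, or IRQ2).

Answer: MAIN

Derivation:
Event 1 (EXEC): [MAIN] PC=0: INC 3 -> ACC=3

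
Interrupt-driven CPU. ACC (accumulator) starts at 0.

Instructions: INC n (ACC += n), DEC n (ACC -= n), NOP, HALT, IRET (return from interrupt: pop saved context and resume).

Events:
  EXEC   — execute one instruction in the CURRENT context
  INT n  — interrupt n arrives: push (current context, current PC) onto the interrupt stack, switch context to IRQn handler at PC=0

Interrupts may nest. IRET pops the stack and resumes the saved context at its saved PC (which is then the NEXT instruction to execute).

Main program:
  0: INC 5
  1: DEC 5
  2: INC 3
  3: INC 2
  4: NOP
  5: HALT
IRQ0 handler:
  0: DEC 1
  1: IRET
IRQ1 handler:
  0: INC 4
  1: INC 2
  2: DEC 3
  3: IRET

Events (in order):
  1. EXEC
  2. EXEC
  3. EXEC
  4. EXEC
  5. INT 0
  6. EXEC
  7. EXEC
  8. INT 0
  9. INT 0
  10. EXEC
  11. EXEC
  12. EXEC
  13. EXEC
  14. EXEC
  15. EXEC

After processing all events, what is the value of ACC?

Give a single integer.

Event 1 (EXEC): [MAIN] PC=0: INC 5 -> ACC=5
Event 2 (EXEC): [MAIN] PC=1: DEC 5 -> ACC=0
Event 3 (EXEC): [MAIN] PC=2: INC 3 -> ACC=3
Event 4 (EXEC): [MAIN] PC=3: INC 2 -> ACC=5
Event 5 (INT 0): INT 0 arrives: push (MAIN, PC=4), enter IRQ0 at PC=0 (depth now 1)
Event 6 (EXEC): [IRQ0] PC=0: DEC 1 -> ACC=4
Event 7 (EXEC): [IRQ0] PC=1: IRET -> resume MAIN at PC=4 (depth now 0)
Event 8 (INT 0): INT 0 arrives: push (MAIN, PC=4), enter IRQ0 at PC=0 (depth now 1)
Event 9 (INT 0): INT 0 arrives: push (IRQ0, PC=0), enter IRQ0 at PC=0 (depth now 2)
Event 10 (EXEC): [IRQ0] PC=0: DEC 1 -> ACC=3
Event 11 (EXEC): [IRQ0] PC=1: IRET -> resume IRQ0 at PC=0 (depth now 1)
Event 12 (EXEC): [IRQ0] PC=0: DEC 1 -> ACC=2
Event 13 (EXEC): [IRQ0] PC=1: IRET -> resume MAIN at PC=4 (depth now 0)
Event 14 (EXEC): [MAIN] PC=4: NOP
Event 15 (EXEC): [MAIN] PC=5: HALT

Answer: 2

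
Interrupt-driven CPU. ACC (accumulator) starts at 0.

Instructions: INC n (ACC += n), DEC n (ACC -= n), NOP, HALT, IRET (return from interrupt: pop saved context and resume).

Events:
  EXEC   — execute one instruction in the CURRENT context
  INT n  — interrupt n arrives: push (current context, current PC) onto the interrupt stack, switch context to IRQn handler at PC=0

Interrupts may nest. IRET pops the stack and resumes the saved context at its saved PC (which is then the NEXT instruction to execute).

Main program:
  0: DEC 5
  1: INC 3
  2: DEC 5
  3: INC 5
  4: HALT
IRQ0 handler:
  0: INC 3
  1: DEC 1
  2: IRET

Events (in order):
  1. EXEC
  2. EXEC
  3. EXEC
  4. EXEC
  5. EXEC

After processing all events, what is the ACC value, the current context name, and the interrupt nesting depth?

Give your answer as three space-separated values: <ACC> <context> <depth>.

Event 1 (EXEC): [MAIN] PC=0: DEC 5 -> ACC=-5
Event 2 (EXEC): [MAIN] PC=1: INC 3 -> ACC=-2
Event 3 (EXEC): [MAIN] PC=2: DEC 5 -> ACC=-7
Event 4 (EXEC): [MAIN] PC=3: INC 5 -> ACC=-2
Event 5 (EXEC): [MAIN] PC=4: HALT

Answer: -2 MAIN 0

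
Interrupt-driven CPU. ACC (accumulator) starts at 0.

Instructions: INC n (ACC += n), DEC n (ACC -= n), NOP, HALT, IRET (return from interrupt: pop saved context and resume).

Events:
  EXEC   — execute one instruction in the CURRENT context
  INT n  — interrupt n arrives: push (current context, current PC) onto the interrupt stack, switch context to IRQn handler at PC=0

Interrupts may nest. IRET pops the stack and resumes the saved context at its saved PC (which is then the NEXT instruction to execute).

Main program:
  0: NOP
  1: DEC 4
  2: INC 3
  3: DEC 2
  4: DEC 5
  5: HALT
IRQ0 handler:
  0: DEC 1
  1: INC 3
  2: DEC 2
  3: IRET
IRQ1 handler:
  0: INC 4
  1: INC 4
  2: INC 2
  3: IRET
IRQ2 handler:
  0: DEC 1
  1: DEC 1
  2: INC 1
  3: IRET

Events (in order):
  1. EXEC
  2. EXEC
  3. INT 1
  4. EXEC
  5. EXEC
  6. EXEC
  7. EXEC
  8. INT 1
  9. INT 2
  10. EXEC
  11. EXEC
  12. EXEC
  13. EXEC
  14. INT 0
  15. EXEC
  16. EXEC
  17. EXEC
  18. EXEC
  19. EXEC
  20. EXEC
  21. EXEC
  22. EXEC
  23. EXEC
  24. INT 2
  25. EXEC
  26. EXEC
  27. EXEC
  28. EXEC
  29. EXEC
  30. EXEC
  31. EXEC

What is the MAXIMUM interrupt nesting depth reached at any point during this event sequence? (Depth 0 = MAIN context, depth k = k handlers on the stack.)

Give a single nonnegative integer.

Answer: 2

Derivation:
Event 1 (EXEC): [MAIN] PC=0: NOP [depth=0]
Event 2 (EXEC): [MAIN] PC=1: DEC 4 -> ACC=-4 [depth=0]
Event 3 (INT 1): INT 1 arrives: push (MAIN, PC=2), enter IRQ1 at PC=0 (depth now 1) [depth=1]
Event 4 (EXEC): [IRQ1] PC=0: INC 4 -> ACC=0 [depth=1]
Event 5 (EXEC): [IRQ1] PC=1: INC 4 -> ACC=4 [depth=1]
Event 6 (EXEC): [IRQ1] PC=2: INC 2 -> ACC=6 [depth=1]
Event 7 (EXEC): [IRQ1] PC=3: IRET -> resume MAIN at PC=2 (depth now 0) [depth=0]
Event 8 (INT 1): INT 1 arrives: push (MAIN, PC=2), enter IRQ1 at PC=0 (depth now 1) [depth=1]
Event 9 (INT 2): INT 2 arrives: push (IRQ1, PC=0), enter IRQ2 at PC=0 (depth now 2) [depth=2]
Event 10 (EXEC): [IRQ2] PC=0: DEC 1 -> ACC=5 [depth=2]
Event 11 (EXEC): [IRQ2] PC=1: DEC 1 -> ACC=4 [depth=2]
Event 12 (EXEC): [IRQ2] PC=2: INC 1 -> ACC=5 [depth=2]
Event 13 (EXEC): [IRQ2] PC=3: IRET -> resume IRQ1 at PC=0 (depth now 1) [depth=1]
Event 14 (INT 0): INT 0 arrives: push (IRQ1, PC=0), enter IRQ0 at PC=0 (depth now 2) [depth=2]
Event 15 (EXEC): [IRQ0] PC=0: DEC 1 -> ACC=4 [depth=2]
Event 16 (EXEC): [IRQ0] PC=1: INC 3 -> ACC=7 [depth=2]
Event 17 (EXEC): [IRQ0] PC=2: DEC 2 -> ACC=5 [depth=2]
Event 18 (EXEC): [IRQ0] PC=3: IRET -> resume IRQ1 at PC=0 (depth now 1) [depth=1]
Event 19 (EXEC): [IRQ1] PC=0: INC 4 -> ACC=9 [depth=1]
Event 20 (EXEC): [IRQ1] PC=1: INC 4 -> ACC=13 [depth=1]
Event 21 (EXEC): [IRQ1] PC=2: INC 2 -> ACC=15 [depth=1]
Event 22 (EXEC): [IRQ1] PC=3: IRET -> resume MAIN at PC=2 (depth now 0) [depth=0]
Event 23 (EXEC): [MAIN] PC=2: INC 3 -> ACC=18 [depth=0]
Event 24 (INT 2): INT 2 arrives: push (MAIN, PC=3), enter IRQ2 at PC=0 (depth now 1) [depth=1]
Event 25 (EXEC): [IRQ2] PC=0: DEC 1 -> ACC=17 [depth=1]
Event 26 (EXEC): [IRQ2] PC=1: DEC 1 -> ACC=16 [depth=1]
Event 27 (EXEC): [IRQ2] PC=2: INC 1 -> ACC=17 [depth=1]
Event 28 (EXEC): [IRQ2] PC=3: IRET -> resume MAIN at PC=3 (depth now 0) [depth=0]
Event 29 (EXEC): [MAIN] PC=3: DEC 2 -> ACC=15 [depth=0]
Event 30 (EXEC): [MAIN] PC=4: DEC 5 -> ACC=10 [depth=0]
Event 31 (EXEC): [MAIN] PC=5: HALT [depth=0]
Max depth observed: 2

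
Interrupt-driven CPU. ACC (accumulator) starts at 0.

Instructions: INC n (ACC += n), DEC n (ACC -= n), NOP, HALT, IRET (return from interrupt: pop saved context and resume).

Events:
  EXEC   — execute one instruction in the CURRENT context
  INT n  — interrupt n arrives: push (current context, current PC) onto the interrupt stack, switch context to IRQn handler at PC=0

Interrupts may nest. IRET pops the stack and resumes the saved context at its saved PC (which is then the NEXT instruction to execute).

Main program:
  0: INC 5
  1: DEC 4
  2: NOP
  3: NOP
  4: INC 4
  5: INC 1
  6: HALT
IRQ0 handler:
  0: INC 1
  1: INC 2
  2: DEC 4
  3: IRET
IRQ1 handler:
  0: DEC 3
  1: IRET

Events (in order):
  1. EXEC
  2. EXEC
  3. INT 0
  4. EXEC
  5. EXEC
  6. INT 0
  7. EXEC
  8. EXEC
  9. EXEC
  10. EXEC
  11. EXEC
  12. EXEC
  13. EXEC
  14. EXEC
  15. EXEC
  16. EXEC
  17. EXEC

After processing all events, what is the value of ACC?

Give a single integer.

Event 1 (EXEC): [MAIN] PC=0: INC 5 -> ACC=5
Event 2 (EXEC): [MAIN] PC=1: DEC 4 -> ACC=1
Event 3 (INT 0): INT 0 arrives: push (MAIN, PC=2), enter IRQ0 at PC=0 (depth now 1)
Event 4 (EXEC): [IRQ0] PC=0: INC 1 -> ACC=2
Event 5 (EXEC): [IRQ0] PC=1: INC 2 -> ACC=4
Event 6 (INT 0): INT 0 arrives: push (IRQ0, PC=2), enter IRQ0 at PC=0 (depth now 2)
Event 7 (EXEC): [IRQ0] PC=0: INC 1 -> ACC=5
Event 8 (EXEC): [IRQ0] PC=1: INC 2 -> ACC=7
Event 9 (EXEC): [IRQ0] PC=2: DEC 4 -> ACC=3
Event 10 (EXEC): [IRQ0] PC=3: IRET -> resume IRQ0 at PC=2 (depth now 1)
Event 11 (EXEC): [IRQ0] PC=2: DEC 4 -> ACC=-1
Event 12 (EXEC): [IRQ0] PC=3: IRET -> resume MAIN at PC=2 (depth now 0)
Event 13 (EXEC): [MAIN] PC=2: NOP
Event 14 (EXEC): [MAIN] PC=3: NOP
Event 15 (EXEC): [MAIN] PC=4: INC 4 -> ACC=3
Event 16 (EXEC): [MAIN] PC=5: INC 1 -> ACC=4
Event 17 (EXEC): [MAIN] PC=6: HALT

Answer: 4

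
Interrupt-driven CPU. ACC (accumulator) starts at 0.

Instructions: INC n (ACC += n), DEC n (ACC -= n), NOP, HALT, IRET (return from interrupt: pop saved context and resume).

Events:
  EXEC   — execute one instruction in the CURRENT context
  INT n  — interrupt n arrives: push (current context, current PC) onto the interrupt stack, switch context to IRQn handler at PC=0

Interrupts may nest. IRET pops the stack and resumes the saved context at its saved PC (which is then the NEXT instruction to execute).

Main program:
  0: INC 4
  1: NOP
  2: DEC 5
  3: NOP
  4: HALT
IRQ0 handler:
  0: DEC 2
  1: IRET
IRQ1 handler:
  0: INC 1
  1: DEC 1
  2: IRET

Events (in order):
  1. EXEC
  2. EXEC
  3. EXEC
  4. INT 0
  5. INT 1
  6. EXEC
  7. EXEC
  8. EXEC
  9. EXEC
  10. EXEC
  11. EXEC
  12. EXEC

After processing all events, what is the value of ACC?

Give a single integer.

Answer: -3

Derivation:
Event 1 (EXEC): [MAIN] PC=0: INC 4 -> ACC=4
Event 2 (EXEC): [MAIN] PC=1: NOP
Event 3 (EXEC): [MAIN] PC=2: DEC 5 -> ACC=-1
Event 4 (INT 0): INT 0 arrives: push (MAIN, PC=3), enter IRQ0 at PC=0 (depth now 1)
Event 5 (INT 1): INT 1 arrives: push (IRQ0, PC=0), enter IRQ1 at PC=0 (depth now 2)
Event 6 (EXEC): [IRQ1] PC=0: INC 1 -> ACC=0
Event 7 (EXEC): [IRQ1] PC=1: DEC 1 -> ACC=-1
Event 8 (EXEC): [IRQ1] PC=2: IRET -> resume IRQ0 at PC=0 (depth now 1)
Event 9 (EXEC): [IRQ0] PC=0: DEC 2 -> ACC=-3
Event 10 (EXEC): [IRQ0] PC=1: IRET -> resume MAIN at PC=3 (depth now 0)
Event 11 (EXEC): [MAIN] PC=3: NOP
Event 12 (EXEC): [MAIN] PC=4: HALT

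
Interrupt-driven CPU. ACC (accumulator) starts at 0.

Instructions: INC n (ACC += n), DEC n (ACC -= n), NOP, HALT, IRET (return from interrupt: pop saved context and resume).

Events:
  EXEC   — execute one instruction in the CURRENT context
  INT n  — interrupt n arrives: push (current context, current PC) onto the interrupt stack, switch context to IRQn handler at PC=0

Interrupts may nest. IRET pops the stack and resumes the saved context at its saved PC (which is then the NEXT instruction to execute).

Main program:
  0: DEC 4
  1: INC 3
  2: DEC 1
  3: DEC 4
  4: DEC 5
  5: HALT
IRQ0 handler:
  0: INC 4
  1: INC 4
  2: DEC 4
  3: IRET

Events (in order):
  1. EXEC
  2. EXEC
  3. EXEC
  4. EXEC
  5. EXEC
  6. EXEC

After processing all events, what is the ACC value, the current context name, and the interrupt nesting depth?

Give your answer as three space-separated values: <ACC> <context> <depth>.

Event 1 (EXEC): [MAIN] PC=0: DEC 4 -> ACC=-4
Event 2 (EXEC): [MAIN] PC=1: INC 3 -> ACC=-1
Event 3 (EXEC): [MAIN] PC=2: DEC 1 -> ACC=-2
Event 4 (EXEC): [MAIN] PC=3: DEC 4 -> ACC=-6
Event 5 (EXEC): [MAIN] PC=4: DEC 5 -> ACC=-11
Event 6 (EXEC): [MAIN] PC=5: HALT

Answer: -11 MAIN 0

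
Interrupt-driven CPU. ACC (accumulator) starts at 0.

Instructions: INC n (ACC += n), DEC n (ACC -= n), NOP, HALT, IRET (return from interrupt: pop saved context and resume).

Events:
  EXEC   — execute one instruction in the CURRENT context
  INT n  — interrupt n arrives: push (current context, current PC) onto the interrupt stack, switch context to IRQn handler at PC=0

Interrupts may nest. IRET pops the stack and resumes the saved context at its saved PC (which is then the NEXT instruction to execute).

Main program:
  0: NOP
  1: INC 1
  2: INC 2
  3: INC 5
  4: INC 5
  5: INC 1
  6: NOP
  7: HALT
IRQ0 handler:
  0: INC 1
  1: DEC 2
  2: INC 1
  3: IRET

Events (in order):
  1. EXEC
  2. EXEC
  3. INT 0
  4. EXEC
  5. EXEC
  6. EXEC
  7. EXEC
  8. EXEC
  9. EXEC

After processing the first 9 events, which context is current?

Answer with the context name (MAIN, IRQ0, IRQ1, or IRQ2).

Answer: MAIN

Derivation:
Event 1 (EXEC): [MAIN] PC=0: NOP
Event 2 (EXEC): [MAIN] PC=1: INC 1 -> ACC=1
Event 3 (INT 0): INT 0 arrives: push (MAIN, PC=2), enter IRQ0 at PC=0 (depth now 1)
Event 4 (EXEC): [IRQ0] PC=0: INC 1 -> ACC=2
Event 5 (EXEC): [IRQ0] PC=1: DEC 2 -> ACC=0
Event 6 (EXEC): [IRQ0] PC=2: INC 1 -> ACC=1
Event 7 (EXEC): [IRQ0] PC=3: IRET -> resume MAIN at PC=2 (depth now 0)
Event 8 (EXEC): [MAIN] PC=2: INC 2 -> ACC=3
Event 9 (EXEC): [MAIN] PC=3: INC 5 -> ACC=8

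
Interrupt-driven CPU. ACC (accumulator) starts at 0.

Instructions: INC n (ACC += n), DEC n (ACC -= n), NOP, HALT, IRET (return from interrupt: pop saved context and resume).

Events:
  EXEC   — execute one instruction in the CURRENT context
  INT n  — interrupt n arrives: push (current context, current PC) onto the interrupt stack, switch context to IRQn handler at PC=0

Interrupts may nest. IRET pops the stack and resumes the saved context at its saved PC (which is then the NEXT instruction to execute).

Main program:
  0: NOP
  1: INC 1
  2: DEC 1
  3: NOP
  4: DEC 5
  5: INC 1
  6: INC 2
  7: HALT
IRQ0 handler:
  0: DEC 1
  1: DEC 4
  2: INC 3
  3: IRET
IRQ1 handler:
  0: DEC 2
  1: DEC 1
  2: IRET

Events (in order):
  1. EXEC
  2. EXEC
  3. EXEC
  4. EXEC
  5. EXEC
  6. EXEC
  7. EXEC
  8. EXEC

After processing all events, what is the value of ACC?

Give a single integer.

Event 1 (EXEC): [MAIN] PC=0: NOP
Event 2 (EXEC): [MAIN] PC=1: INC 1 -> ACC=1
Event 3 (EXEC): [MAIN] PC=2: DEC 1 -> ACC=0
Event 4 (EXEC): [MAIN] PC=3: NOP
Event 5 (EXEC): [MAIN] PC=4: DEC 5 -> ACC=-5
Event 6 (EXEC): [MAIN] PC=5: INC 1 -> ACC=-4
Event 7 (EXEC): [MAIN] PC=6: INC 2 -> ACC=-2
Event 8 (EXEC): [MAIN] PC=7: HALT

Answer: -2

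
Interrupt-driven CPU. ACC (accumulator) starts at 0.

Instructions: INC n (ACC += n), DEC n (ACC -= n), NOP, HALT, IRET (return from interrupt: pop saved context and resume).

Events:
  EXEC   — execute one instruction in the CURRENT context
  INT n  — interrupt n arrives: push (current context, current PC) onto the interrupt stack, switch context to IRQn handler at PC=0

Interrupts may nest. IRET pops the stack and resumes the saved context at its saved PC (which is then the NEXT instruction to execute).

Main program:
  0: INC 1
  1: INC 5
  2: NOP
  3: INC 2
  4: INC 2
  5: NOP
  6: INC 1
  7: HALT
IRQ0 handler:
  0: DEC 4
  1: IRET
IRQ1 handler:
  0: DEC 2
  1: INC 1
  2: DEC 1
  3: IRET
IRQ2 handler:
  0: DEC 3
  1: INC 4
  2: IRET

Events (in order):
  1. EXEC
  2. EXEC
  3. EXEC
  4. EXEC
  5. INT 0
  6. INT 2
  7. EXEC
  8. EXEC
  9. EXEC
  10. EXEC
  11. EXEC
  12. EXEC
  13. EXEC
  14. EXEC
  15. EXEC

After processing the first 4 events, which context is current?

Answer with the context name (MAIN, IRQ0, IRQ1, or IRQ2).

Answer: MAIN

Derivation:
Event 1 (EXEC): [MAIN] PC=0: INC 1 -> ACC=1
Event 2 (EXEC): [MAIN] PC=1: INC 5 -> ACC=6
Event 3 (EXEC): [MAIN] PC=2: NOP
Event 4 (EXEC): [MAIN] PC=3: INC 2 -> ACC=8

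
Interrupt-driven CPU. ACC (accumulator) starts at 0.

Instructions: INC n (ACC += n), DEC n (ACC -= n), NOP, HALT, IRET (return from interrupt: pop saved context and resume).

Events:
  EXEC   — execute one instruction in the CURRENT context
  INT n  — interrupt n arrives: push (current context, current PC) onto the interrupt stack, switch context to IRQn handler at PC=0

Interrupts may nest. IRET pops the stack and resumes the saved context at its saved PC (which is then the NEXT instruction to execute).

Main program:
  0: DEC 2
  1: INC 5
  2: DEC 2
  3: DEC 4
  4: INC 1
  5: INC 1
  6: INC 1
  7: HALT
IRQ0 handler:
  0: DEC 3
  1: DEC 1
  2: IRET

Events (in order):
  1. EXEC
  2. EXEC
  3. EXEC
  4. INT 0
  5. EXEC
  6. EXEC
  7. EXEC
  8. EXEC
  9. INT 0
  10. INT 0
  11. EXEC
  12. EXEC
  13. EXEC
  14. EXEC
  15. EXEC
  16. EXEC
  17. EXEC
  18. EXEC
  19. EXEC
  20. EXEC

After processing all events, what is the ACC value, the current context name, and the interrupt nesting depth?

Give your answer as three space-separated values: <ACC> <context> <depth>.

Answer: -12 MAIN 0

Derivation:
Event 1 (EXEC): [MAIN] PC=0: DEC 2 -> ACC=-2
Event 2 (EXEC): [MAIN] PC=1: INC 5 -> ACC=3
Event 3 (EXEC): [MAIN] PC=2: DEC 2 -> ACC=1
Event 4 (INT 0): INT 0 arrives: push (MAIN, PC=3), enter IRQ0 at PC=0 (depth now 1)
Event 5 (EXEC): [IRQ0] PC=0: DEC 3 -> ACC=-2
Event 6 (EXEC): [IRQ0] PC=1: DEC 1 -> ACC=-3
Event 7 (EXEC): [IRQ0] PC=2: IRET -> resume MAIN at PC=3 (depth now 0)
Event 8 (EXEC): [MAIN] PC=3: DEC 4 -> ACC=-7
Event 9 (INT 0): INT 0 arrives: push (MAIN, PC=4), enter IRQ0 at PC=0 (depth now 1)
Event 10 (INT 0): INT 0 arrives: push (IRQ0, PC=0), enter IRQ0 at PC=0 (depth now 2)
Event 11 (EXEC): [IRQ0] PC=0: DEC 3 -> ACC=-10
Event 12 (EXEC): [IRQ0] PC=1: DEC 1 -> ACC=-11
Event 13 (EXEC): [IRQ0] PC=2: IRET -> resume IRQ0 at PC=0 (depth now 1)
Event 14 (EXEC): [IRQ0] PC=0: DEC 3 -> ACC=-14
Event 15 (EXEC): [IRQ0] PC=1: DEC 1 -> ACC=-15
Event 16 (EXEC): [IRQ0] PC=2: IRET -> resume MAIN at PC=4 (depth now 0)
Event 17 (EXEC): [MAIN] PC=4: INC 1 -> ACC=-14
Event 18 (EXEC): [MAIN] PC=5: INC 1 -> ACC=-13
Event 19 (EXEC): [MAIN] PC=6: INC 1 -> ACC=-12
Event 20 (EXEC): [MAIN] PC=7: HALT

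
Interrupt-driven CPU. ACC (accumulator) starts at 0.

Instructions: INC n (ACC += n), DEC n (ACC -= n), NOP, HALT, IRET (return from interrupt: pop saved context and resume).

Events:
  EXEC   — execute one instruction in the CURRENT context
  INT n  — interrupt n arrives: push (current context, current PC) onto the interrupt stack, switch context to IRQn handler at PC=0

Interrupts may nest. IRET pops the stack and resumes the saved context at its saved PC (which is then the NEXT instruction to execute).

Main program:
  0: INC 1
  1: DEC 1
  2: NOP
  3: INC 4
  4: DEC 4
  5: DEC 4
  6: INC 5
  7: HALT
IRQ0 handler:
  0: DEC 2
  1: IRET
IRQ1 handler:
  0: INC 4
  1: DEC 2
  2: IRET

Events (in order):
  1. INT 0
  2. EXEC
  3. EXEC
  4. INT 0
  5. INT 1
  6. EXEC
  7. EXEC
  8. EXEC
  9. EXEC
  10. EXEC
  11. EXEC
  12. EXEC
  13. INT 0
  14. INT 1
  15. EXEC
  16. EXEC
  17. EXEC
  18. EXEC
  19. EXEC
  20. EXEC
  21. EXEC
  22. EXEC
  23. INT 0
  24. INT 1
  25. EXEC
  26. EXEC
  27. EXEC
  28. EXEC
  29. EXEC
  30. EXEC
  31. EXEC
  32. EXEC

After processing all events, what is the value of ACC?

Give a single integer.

Event 1 (INT 0): INT 0 arrives: push (MAIN, PC=0), enter IRQ0 at PC=0 (depth now 1)
Event 2 (EXEC): [IRQ0] PC=0: DEC 2 -> ACC=-2
Event 3 (EXEC): [IRQ0] PC=1: IRET -> resume MAIN at PC=0 (depth now 0)
Event 4 (INT 0): INT 0 arrives: push (MAIN, PC=0), enter IRQ0 at PC=0 (depth now 1)
Event 5 (INT 1): INT 1 arrives: push (IRQ0, PC=0), enter IRQ1 at PC=0 (depth now 2)
Event 6 (EXEC): [IRQ1] PC=0: INC 4 -> ACC=2
Event 7 (EXEC): [IRQ1] PC=1: DEC 2 -> ACC=0
Event 8 (EXEC): [IRQ1] PC=2: IRET -> resume IRQ0 at PC=0 (depth now 1)
Event 9 (EXEC): [IRQ0] PC=0: DEC 2 -> ACC=-2
Event 10 (EXEC): [IRQ0] PC=1: IRET -> resume MAIN at PC=0 (depth now 0)
Event 11 (EXEC): [MAIN] PC=0: INC 1 -> ACC=-1
Event 12 (EXEC): [MAIN] PC=1: DEC 1 -> ACC=-2
Event 13 (INT 0): INT 0 arrives: push (MAIN, PC=2), enter IRQ0 at PC=0 (depth now 1)
Event 14 (INT 1): INT 1 arrives: push (IRQ0, PC=0), enter IRQ1 at PC=0 (depth now 2)
Event 15 (EXEC): [IRQ1] PC=0: INC 4 -> ACC=2
Event 16 (EXEC): [IRQ1] PC=1: DEC 2 -> ACC=0
Event 17 (EXEC): [IRQ1] PC=2: IRET -> resume IRQ0 at PC=0 (depth now 1)
Event 18 (EXEC): [IRQ0] PC=0: DEC 2 -> ACC=-2
Event 19 (EXEC): [IRQ0] PC=1: IRET -> resume MAIN at PC=2 (depth now 0)
Event 20 (EXEC): [MAIN] PC=2: NOP
Event 21 (EXEC): [MAIN] PC=3: INC 4 -> ACC=2
Event 22 (EXEC): [MAIN] PC=4: DEC 4 -> ACC=-2
Event 23 (INT 0): INT 0 arrives: push (MAIN, PC=5), enter IRQ0 at PC=0 (depth now 1)
Event 24 (INT 1): INT 1 arrives: push (IRQ0, PC=0), enter IRQ1 at PC=0 (depth now 2)
Event 25 (EXEC): [IRQ1] PC=0: INC 4 -> ACC=2
Event 26 (EXEC): [IRQ1] PC=1: DEC 2 -> ACC=0
Event 27 (EXEC): [IRQ1] PC=2: IRET -> resume IRQ0 at PC=0 (depth now 1)
Event 28 (EXEC): [IRQ0] PC=0: DEC 2 -> ACC=-2
Event 29 (EXEC): [IRQ0] PC=1: IRET -> resume MAIN at PC=5 (depth now 0)
Event 30 (EXEC): [MAIN] PC=5: DEC 4 -> ACC=-6
Event 31 (EXEC): [MAIN] PC=6: INC 5 -> ACC=-1
Event 32 (EXEC): [MAIN] PC=7: HALT

Answer: -1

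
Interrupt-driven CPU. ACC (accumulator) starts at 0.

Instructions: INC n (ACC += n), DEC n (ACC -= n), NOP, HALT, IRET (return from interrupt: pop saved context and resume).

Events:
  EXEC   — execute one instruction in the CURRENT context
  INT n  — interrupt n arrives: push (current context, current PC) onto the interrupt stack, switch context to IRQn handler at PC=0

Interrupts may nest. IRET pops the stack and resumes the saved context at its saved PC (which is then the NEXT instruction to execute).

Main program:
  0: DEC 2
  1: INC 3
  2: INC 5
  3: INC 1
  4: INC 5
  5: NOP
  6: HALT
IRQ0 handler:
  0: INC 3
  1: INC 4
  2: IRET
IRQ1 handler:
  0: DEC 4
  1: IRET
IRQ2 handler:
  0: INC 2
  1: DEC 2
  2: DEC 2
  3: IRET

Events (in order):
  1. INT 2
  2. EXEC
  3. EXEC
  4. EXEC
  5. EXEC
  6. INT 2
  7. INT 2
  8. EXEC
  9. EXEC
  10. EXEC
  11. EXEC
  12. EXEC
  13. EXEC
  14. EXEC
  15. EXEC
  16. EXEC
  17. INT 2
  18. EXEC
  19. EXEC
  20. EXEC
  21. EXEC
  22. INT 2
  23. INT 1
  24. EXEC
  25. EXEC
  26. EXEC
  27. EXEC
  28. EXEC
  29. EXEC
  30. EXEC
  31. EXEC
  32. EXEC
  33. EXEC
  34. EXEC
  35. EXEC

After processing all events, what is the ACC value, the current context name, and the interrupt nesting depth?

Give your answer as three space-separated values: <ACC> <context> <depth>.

Answer: -2 MAIN 0

Derivation:
Event 1 (INT 2): INT 2 arrives: push (MAIN, PC=0), enter IRQ2 at PC=0 (depth now 1)
Event 2 (EXEC): [IRQ2] PC=0: INC 2 -> ACC=2
Event 3 (EXEC): [IRQ2] PC=1: DEC 2 -> ACC=0
Event 4 (EXEC): [IRQ2] PC=2: DEC 2 -> ACC=-2
Event 5 (EXEC): [IRQ2] PC=3: IRET -> resume MAIN at PC=0 (depth now 0)
Event 6 (INT 2): INT 2 arrives: push (MAIN, PC=0), enter IRQ2 at PC=0 (depth now 1)
Event 7 (INT 2): INT 2 arrives: push (IRQ2, PC=0), enter IRQ2 at PC=0 (depth now 2)
Event 8 (EXEC): [IRQ2] PC=0: INC 2 -> ACC=0
Event 9 (EXEC): [IRQ2] PC=1: DEC 2 -> ACC=-2
Event 10 (EXEC): [IRQ2] PC=2: DEC 2 -> ACC=-4
Event 11 (EXEC): [IRQ2] PC=3: IRET -> resume IRQ2 at PC=0 (depth now 1)
Event 12 (EXEC): [IRQ2] PC=0: INC 2 -> ACC=-2
Event 13 (EXEC): [IRQ2] PC=1: DEC 2 -> ACC=-4
Event 14 (EXEC): [IRQ2] PC=2: DEC 2 -> ACC=-6
Event 15 (EXEC): [IRQ2] PC=3: IRET -> resume MAIN at PC=0 (depth now 0)
Event 16 (EXEC): [MAIN] PC=0: DEC 2 -> ACC=-8
Event 17 (INT 2): INT 2 arrives: push (MAIN, PC=1), enter IRQ2 at PC=0 (depth now 1)
Event 18 (EXEC): [IRQ2] PC=0: INC 2 -> ACC=-6
Event 19 (EXEC): [IRQ2] PC=1: DEC 2 -> ACC=-8
Event 20 (EXEC): [IRQ2] PC=2: DEC 2 -> ACC=-10
Event 21 (EXEC): [IRQ2] PC=3: IRET -> resume MAIN at PC=1 (depth now 0)
Event 22 (INT 2): INT 2 arrives: push (MAIN, PC=1), enter IRQ2 at PC=0 (depth now 1)
Event 23 (INT 1): INT 1 arrives: push (IRQ2, PC=0), enter IRQ1 at PC=0 (depth now 2)
Event 24 (EXEC): [IRQ1] PC=0: DEC 4 -> ACC=-14
Event 25 (EXEC): [IRQ1] PC=1: IRET -> resume IRQ2 at PC=0 (depth now 1)
Event 26 (EXEC): [IRQ2] PC=0: INC 2 -> ACC=-12
Event 27 (EXEC): [IRQ2] PC=1: DEC 2 -> ACC=-14
Event 28 (EXEC): [IRQ2] PC=2: DEC 2 -> ACC=-16
Event 29 (EXEC): [IRQ2] PC=3: IRET -> resume MAIN at PC=1 (depth now 0)
Event 30 (EXEC): [MAIN] PC=1: INC 3 -> ACC=-13
Event 31 (EXEC): [MAIN] PC=2: INC 5 -> ACC=-8
Event 32 (EXEC): [MAIN] PC=3: INC 1 -> ACC=-7
Event 33 (EXEC): [MAIN] PC=4: INC 5 -> ACC=-2
Event 34 (EXEC): [MAIN] PC=5: NOP
Event 35 (EXEC): [MAIN] PC=6: HALT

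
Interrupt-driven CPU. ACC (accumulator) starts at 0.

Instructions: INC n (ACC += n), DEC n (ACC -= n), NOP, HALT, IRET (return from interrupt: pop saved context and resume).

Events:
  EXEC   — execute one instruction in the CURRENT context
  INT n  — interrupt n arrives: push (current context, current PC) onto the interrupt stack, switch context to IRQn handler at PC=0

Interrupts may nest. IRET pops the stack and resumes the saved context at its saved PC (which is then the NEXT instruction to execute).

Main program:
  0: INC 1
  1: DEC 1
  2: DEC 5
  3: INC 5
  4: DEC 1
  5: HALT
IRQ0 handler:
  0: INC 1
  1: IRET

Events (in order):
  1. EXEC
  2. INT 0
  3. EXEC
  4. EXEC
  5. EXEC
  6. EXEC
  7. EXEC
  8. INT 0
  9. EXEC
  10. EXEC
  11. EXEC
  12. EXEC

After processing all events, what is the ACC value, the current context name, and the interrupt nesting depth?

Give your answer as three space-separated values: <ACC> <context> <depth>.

Answer: 1 MAIN 0

Derivation:
Event 1 (EXEC): [MAIN] PC=0: INC 1 -> ACC=1
Event 2 (INT 0): INT 0 arrives: push (MAIN, PC=1), enter IRQ0 at PC=0 (depth now 1)
Event 3 (EXEC): [IRQ0] PC=0: INC 1 -> ACC=2
Event 4 (EXEC): [IRQ0] PC=1: IRET -> resume MAIN at PC=1 (depth now 0)
Event 5 (EXEC): [MAIN] PC=1: DEC 1 -> ACC=1
Event 6 (EXEC): [MAIN] PC=2: DEC 5 -> ACC=-4
Event 7 (EXEC): [MAIN] PC=3: INC 5 -> ACC=1
Event 8 (INT 0): INT 0 arrives: push (MAIN, PC=4), enter IRQ0 at PC=0 (depth now 1)
Event 9 (EXEC): [IRQ0] PC=0: INC 1 -> ACC=2
Event 10 (EXEC): [IRQ0] PC=1: IRET -> resume MAIN at PC=4 (depth now 0)
Event 11 (EXEC): [MAIN] PC=4: DEC 1 -> ACC=1
Event 12 (EXEC): [MAIN] PC=5: HALT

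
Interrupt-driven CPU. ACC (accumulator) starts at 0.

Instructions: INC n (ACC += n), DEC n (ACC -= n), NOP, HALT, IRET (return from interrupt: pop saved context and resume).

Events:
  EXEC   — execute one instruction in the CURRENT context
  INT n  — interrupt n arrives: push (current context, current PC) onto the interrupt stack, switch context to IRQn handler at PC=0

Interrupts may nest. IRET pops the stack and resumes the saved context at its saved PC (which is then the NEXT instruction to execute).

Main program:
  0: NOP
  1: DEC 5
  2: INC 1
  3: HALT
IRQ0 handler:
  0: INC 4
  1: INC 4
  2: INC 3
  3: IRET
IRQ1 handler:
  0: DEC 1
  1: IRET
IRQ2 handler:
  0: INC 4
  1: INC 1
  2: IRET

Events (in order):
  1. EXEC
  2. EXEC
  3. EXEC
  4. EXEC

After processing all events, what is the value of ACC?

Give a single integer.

Answer: -4

Derivation:
Event 1 (EXEC): [MAIN] PC=0: NOP
Event 2 (EXEC): [MAIN] PC=1: DEC 5 -> ACC=-5
Event 3 (EXEC): [MAIN] PC=2: INC 1 -> ACC=-4
Event 4 (EXEC): [MAIN] PC=3: HALT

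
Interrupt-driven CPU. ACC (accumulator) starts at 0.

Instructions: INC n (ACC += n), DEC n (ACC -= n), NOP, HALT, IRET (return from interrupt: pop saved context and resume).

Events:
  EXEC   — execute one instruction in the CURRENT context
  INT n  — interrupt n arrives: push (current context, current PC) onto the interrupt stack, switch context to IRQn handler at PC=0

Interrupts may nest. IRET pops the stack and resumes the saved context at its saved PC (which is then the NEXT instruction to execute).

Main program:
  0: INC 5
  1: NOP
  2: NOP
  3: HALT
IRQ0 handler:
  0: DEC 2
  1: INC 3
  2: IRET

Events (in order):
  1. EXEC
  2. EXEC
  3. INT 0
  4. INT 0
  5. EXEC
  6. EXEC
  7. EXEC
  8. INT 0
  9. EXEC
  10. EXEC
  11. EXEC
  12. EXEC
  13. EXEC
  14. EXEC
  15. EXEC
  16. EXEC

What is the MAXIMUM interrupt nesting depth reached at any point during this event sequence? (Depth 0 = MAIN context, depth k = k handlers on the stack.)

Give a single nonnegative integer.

Event 1 (EXEC): [MAIN] PC=0: INC 5 -> ACC=5 [depth=0]
Event 2 (EXEC): [MAIN] PC=1: NOP [depth=0]
Event 3 (INT 0): INT 0 arrives: push (MAIN, PC=2), enter IRQ0 at PC=0 (depth now 1) [depth=1]
Event 4 (INT 0): INT 0 arrives: push (IRQ0, PC=0), enter IRQ0 at PC=0 (depth now 2) [depth=2]
Event 5 (EXEC): [IRQ0] PC=0: DEC 2 -> ACC=3 [depth=2]
Event 6 (EXEC): [IRQ0] PC=1: INC 3 -> ACC=6 [depth=2]
Event 7 (EXEC): [IRQ0] PC=2: IRET -> resume IRQ0 at PC=0 (depth now 1) [depth=1]
Event 8 (INT 0): INT 0 arrives: push (IRQ0, PC=0), enter IRQ0 at PC=0 (depth now 2) [depth=2]
Event 9 (EXEC): [IRQ0] PC=0: DEC 2 -> ACC=4 [depth=2]
Event 10 (EXEC): [IRQ0] PC=1: INC 3 -> ACC=7 [depth=2]
Event 11 (EXEC): [IRQ0] PC=2: IRET -> resume IRQ0 at PC=0 (depth now 1) [depth=1]
Event 12 (EXEC): [IRQ0] PC=0: DEC 2 -> ACC=5 [depth=1]
Event 13 (EXEC): [IRQ0] PC=1: INC 3 -> ACC=8 [depth=1]
Event 14 (EXEC): [IRQ0] PC=2: IRET -> resume MAIN at PC=2 (depth now 0) [depth=0]
Event 15 (EXEC): [MAIN] PC=2: NOP [depth=0]
Event 16 (EXEC): [MAIN] PC=3: HALT [depth=0]
Max depth observed: 2

Answer: 2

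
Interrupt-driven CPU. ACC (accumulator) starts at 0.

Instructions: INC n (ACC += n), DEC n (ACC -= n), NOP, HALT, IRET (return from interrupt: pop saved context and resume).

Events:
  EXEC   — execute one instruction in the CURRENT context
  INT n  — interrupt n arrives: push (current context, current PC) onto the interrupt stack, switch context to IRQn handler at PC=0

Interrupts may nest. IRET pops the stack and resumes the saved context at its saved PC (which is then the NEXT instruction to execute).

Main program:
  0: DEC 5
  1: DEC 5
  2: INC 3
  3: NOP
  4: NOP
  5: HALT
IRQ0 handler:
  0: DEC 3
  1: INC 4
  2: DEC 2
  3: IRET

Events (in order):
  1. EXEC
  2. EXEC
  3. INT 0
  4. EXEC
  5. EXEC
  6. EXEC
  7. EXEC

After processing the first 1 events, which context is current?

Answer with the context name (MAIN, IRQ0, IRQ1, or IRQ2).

Answer: MAIN

Derivation:
Event 1 (EXEC): [MAIN] PC=0: DEC 5 -> ACC=-5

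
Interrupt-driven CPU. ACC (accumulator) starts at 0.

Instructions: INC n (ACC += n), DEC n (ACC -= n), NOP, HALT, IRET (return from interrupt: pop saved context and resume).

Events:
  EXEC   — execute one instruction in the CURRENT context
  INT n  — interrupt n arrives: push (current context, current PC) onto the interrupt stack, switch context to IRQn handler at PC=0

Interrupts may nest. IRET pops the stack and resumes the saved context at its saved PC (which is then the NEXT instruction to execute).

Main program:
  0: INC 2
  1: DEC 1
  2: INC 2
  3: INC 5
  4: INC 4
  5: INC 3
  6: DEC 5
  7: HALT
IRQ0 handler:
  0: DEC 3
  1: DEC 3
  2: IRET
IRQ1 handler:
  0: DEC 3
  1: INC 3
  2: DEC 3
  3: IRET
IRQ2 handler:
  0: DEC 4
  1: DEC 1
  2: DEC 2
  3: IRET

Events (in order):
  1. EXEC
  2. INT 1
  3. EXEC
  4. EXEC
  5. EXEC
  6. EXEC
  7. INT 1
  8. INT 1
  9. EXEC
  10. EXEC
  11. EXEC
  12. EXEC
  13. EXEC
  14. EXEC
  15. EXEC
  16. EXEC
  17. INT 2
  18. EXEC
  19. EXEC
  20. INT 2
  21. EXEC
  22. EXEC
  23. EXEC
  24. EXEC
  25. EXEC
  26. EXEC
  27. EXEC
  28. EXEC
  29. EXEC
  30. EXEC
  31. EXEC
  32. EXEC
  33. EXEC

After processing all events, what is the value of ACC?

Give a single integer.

Answer: -13

Derivation:
Event 1 (EXEC): [MAIN] PC=0: INC 2 -> ACC=2
Event 2 (INT 1): INT 1 arrives: push (MAIN, PC=1), enter IRQ1 at PC=0 (depth now 1)
Event 3 (EXEC): [IRQ1] PC=0: DEC 3 -> ACC=-1
Event 4 (EXEC): [IRQ1] PC=1: INC 3 -> ACC=2
Event 5 (EXEC): [IRQ1] PC=2: DEC 3 -> ACC=-1
Event 6 (EXEC): [IRQ1] PC=3: IRET -> resume MAIN at PC=1 (depth now 0)
Event 7 (INT 1): INT 1 arrives: push (MAIN, PC=1), enter IRQ1 at PC=0 (depth now 1)
Event 8 (INT 1): INT 1 arrives: push (IRQ1, PC=0), enter IRQ1 at PC=0 (depth now 2)
Event 9 (EXEC): [IRQ1] PC=0: DEC 3 -> ACC=-4
Event 10 (EXEC): [IRQ1] PC=1: INC 3 -> ACC=-1
Event 11 (EXEC): [IRQ1] PC=2: DEC 3 -> ACC=-4
Event 12 (EXEC): [IRQ1] PC=3: IRET -> resume IRQ1 at PC=0 (depth now 1)
Event 13 (EXEC): [IRQ1] PC=0: DEC 3 -> ACC=-7
Event 14 (EXEC): [IRQ1] PC=1: INC 3 -> ACC=-4
Event 15 (EXEC): [IRQ1] PC=2: DEC 3 -> ACC=-7
Event 16 (EXEC): [IRQ1] PC=3: IRET -> resume MAIN at PC=1 (depth now 0)
Event 17 (INT 2): INT 2 arrives: push (MAIN, PC=1), enter IRQ2 at PC=0 (depth now 1)
Event 18 (EXEC): [IRQ2] PC=0: DEC 4 -> ACC=-11
Event 19 (EXEC): [IRQ2] PC=1: DEC 1 -> ACC=-12
Event 20 (INT 2): INT 2 arrives: push (IRQ2, PC=2), enter IRQ2 at PC=0 (depth now 2)
Event 21 (EXEC): [IRQ2] PC=0: DEC 4 -> ACC=-16
Event 22 (EXEC): [IRQ2] PC=1: DEC 1 -> ACC=-17
Event 23 (EXEC): [IRQ2] PC=2: DEC 2 -> ACC=-19
Event 24 (EXEC): [IRQ2] PC=3: IRET -> resume IRQ2 at PC=2 (depth now 1)
Event 25 (EXEC): [IRQ2] PC=2: DEC 2 -> ACC=-21
Event 26 (EXEC): [IRQ2] PC=3: IRET -> resume MAIN at PC=1 (depth now 0)
Event 27 (EXEC): [MAIN] PC=1: DEC 1 -> ACC=-22
Event 28 (EXEC): [MAIN] PC=2: INC 2 -> ACC=-20
Event 29 (EXEC): [MAIN] PC=3: INC 5 -> ACC=-15
Event 30 (EXEC): [MAIN] PC=4: INC 4 -> ACC=-11
Event 31 (EXEC): [MAIN] PC=5: INC 3 -> ACC=-8
Event 32 (EXEC): [MAIN] PC=6: DEC 5 -> ACC=-13
Event 33 (EXEC): [MAIN] PC=7: HALT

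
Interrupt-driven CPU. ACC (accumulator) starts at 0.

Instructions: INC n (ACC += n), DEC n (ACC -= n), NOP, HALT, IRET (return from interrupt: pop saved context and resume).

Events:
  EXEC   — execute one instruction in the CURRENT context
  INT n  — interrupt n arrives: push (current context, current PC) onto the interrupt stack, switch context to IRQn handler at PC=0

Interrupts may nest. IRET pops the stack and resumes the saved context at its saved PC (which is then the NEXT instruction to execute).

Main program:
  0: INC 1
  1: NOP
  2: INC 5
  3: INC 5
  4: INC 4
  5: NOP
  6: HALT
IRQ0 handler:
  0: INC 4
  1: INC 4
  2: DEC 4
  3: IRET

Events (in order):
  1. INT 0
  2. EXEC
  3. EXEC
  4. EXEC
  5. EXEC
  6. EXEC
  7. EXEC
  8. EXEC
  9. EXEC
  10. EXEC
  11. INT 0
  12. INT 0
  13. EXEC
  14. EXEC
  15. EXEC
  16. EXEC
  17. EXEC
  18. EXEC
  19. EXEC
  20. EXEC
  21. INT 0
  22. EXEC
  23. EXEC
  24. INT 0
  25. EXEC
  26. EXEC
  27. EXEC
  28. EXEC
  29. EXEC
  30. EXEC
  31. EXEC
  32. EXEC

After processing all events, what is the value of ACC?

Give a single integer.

Answer: 35

Derivation:
Event 1 (INT 0): INT 0 arrives: push (MAIN, PC=0), enter IRQ0 at PC=0 (depth now 1)
Event 2 (EXEC): [IRQ0] PC=0: INC 4 -> ACC=4
Event 3 (EXEC): [IRQ0] PC=1: INC 4 -> ACC=8
Event 4 (EXEC): [IRQ0] PC=2: DEC 4 -> ACC=4
Event 5 (EXEC): [IRQ0] PC=3: IRET -> resume MAIN at PC=0 (depth now 0)
Event 6 (EXEC): [MAIN] PC=0: INC 1 -> ACC=5
Event 7 (EXEC): [MAIN] PC=1: NOP
Event 8 (EXEC): [MAIN] PC=2: INC 5 -> ACC=10
Event 9 (EXEC): [MAIN] PC=3: INC 5 -> ACC=15
Event 10 (EXEC): [MAIN] PC=4: INC 4 -> ACC=19
Event 11 (INT 0): INT 0 arrives: push (MAIN, PC=5), enter IRQ0 at PC=0 (depth now 1)
Event 12 (INT 0): INT 0 arrives: push (IRQ0, PC=0), enter IRQ0 at PC=0 (depth now 2)
Event 13 (EXEC): [IRQ0] PC=0: INC 4 -> ACC=23
Event 14 (EXEC): [IRQ0] PC=1: INC 4 -> ACC=27
Event 15 (EXEC): [IRQ0] PC=2: DEC 4 -> ACC=23
Event 16 (EXEC): [IRQ0] PC=3: IRET -> resume IRQ0 at PC=0 (depth now 1)
Event 17 (EXEC): [IRQ0] PC=0: INC 4 -> ACC=27
Event 18 (EXEC): [IRQ0] PC=1: INC 4 -> ACC=31
Event 19 (EXEC): [IRQ0] PC=2: DEC 4 -> ACC=27
Event 20 (EXEC): [IRQ0] PC=3: IRET -> resume MAIN at PC=5 (depth now 0)
Event 21 (INT 0): INT 0 arrives: push (MAIN, PC=5), enter IRQ0 at PC=0 (depth now 1)
Event 22 (EXEC): [IRQ0] PC=0: INC 4 -> ACC=31
Event 23 (EXEC): [IRQ0] PC=1: INC 4 -> ACC=35
Event 24 (INT 0): INT 0 arrives: push (IRQ0, PC=2), enter IRQ0 at PC=0 (depth now 2)
Event 25 (EXEC): [IRQ0] PC=0: INC 4 -> ACC=39
Event 26 (EXEC): [IRQ0] PC=1: INC 4 -> ACC=43
Event 27 (EXEC): [IRQ0] PC=2: DEC 4 -> ACC=39
Event 28 (EXEC): [IRQ0] PC=3: IRET -> resume IRQ0 at PC=2 (depth now 1)
Event 29 (EXEC): [IRQ0] PC=2: DEC 4 -> ACC=35
Event 30 (EXEC): [IRQ0] PC=3: IRET -> resume MAIN at PC=5 (depth now 0)
Event 31 (EXEC): [MAIN] PC=5: NOP
Event 32 (EXEC): [MAIN] PC=6: HALT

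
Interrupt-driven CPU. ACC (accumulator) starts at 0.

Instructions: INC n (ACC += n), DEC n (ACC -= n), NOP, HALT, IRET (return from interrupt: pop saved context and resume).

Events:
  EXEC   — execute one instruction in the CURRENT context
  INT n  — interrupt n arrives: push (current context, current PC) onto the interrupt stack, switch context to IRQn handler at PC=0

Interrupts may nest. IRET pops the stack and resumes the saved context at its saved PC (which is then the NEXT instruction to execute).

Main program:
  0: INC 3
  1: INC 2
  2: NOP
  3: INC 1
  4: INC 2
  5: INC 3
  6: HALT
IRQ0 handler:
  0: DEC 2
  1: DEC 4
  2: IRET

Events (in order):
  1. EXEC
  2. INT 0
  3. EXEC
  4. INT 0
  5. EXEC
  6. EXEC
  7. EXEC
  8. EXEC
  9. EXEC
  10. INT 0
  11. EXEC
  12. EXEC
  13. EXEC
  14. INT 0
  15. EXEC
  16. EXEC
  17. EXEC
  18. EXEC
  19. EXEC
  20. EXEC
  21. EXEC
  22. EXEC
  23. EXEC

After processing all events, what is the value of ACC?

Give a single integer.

Event 1 (EXEC): [MAIN] PC=0: INC 3 -> ACC=3
Event 2 (INT 0): INT 0 arrives: push (MAIN, PC=1), enter IRQ0 at PC=0 (depth now 1)
Event 3 (EXEC): [IRQ0] PC=0: DEC 2 -> ACC=1
Event 4 (INT 0): INT 0 arrives: push (IRQ0, PC=1), enter IRQ0 at PC=0 (depth now 2)
Event 5 (EXEC): [IRQ0] PC=0: DEC 2 -> ACC=-1
Event 6 (EXEC): [IRQ0] PC=1: DEC 4 -> ACC=-5
Event 7 (EXEC): [IRQ0] PC=2: IRET -> resume IRQ0 at PC=1 (depth now 1)
Event 8 (EXEC): [IRQ0] PC=1: DEC 4 -> ACC=-9
Event 9 (EXEC): [IRQ0] PC=2: IRET -> resume MAIN at PC=1 (depth now 0)
Event 10 (INT 0): INT 0 arrives: push (MAIN, PC=1), enter IRQ0 at PC=0 (depth now 1)
Event 11 (EXEC): [IRQ0] PC=0: DEC 2 -> ACC=-11
Event 12 (EXEC): [IRQ0] PC=1: DEC 4 -> ACC=-15
Event 13 (EXEC): [IRQ0] PC=2: IRET -> resume MAIN at PC=1 (depth now 0)
Event 14 (INT 0): INT 0 arrives: push (MAIN, PC=1), enter IRQ0 at PC=0 (depth now 1)
Event 15 (EXEC): [IRQ0] PC=0: DEC 2 -> ACC=-17
Event 16 (EXEC): [IRQ0] PC=1: DEC 4 -> ACC=-21
Event 17 (EXEC): [IRQ0] PC=2: IRET -> resume MAIN at PC=1 (depth now 0)
Event 18 (EXEC): [MAIN] PC=1: INC 2 -> ACC=-19
Event 19 (EXEC): [MAIN] PC=2: NOP
Event 20 (EXEC): [MAIN] PC=3: INC 1 -> ACC=-18
Event 21 (EXEC): [MAIN] PC=4: INC 2 -> ACC=-16
Event 22 (EXEC): [MAIN] PC=5: INC 3 -> ACC=-13
Event 23 (EXEC): [MAIN] PC=6: HALT

Answer: -13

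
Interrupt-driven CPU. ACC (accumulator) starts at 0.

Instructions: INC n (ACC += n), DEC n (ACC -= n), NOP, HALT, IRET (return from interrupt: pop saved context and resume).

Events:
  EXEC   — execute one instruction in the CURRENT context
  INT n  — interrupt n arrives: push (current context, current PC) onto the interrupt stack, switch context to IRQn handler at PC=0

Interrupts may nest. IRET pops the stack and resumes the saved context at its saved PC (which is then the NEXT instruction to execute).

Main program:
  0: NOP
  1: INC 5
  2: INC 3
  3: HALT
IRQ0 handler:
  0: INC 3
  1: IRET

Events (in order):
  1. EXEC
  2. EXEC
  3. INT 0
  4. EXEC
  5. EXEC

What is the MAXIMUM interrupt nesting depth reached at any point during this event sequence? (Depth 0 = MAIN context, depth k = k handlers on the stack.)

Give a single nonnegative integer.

Answer: 1

Derivation:
Event 1 (EXEC): [MAIN] PC=0: NOP [depth=0]
Event 2 (EXEC): [MAIN] PC=1: INC 5 -> ACC=5 [depth=0]
Event 3 (INT 0): INT 0 arrives: push (MAIN, PC=2), enter IRQ0 at PC=0 (depth now 1) [depth=1]
Event 4 (EXEC): [IRQ0] PC=0: INC 3 -> ACC=8 [depth=1]
Event 5 (EXEC): [IRQ0] PC=1: IRET -> resume MAIN at PC=2 (depth now 0) [depth=0]
Max depth observed: 1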